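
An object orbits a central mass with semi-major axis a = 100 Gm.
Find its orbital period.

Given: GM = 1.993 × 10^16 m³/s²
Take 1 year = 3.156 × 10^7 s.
a = 100 Gm = 1 × 10^11 m
GM = 1.993 × 10^16 m³/s²
a³ = 1 × 10^33 m³
T = 2π √(a³/GM) = 2π √((1 × 10^33) / (1.993 × 10^16)) = 2π × 2.23999 × 10^8 s
T = 1.40743 × 10^9 s ≈ 44.6 years

Final answer: 44.6 years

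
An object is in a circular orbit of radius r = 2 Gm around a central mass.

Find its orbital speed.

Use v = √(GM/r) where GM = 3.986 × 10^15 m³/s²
r = 2 Gm = 2 × 10^9 m
GM = 3.986 × 10^15 m³/s²
GM/r = (3.986 × 10^15) / (2 × 10^9) = 1.993 × 10^6 m²/s²
v = √(GM/r) = 1411.74 m/s ≈ 1.412 km/s

Final answer: 1.412 km/s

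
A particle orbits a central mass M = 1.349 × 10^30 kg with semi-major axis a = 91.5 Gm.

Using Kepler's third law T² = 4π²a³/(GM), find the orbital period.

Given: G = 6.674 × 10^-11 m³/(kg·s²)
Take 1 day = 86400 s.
M = 1.349 × 10^30 kg
GM = G × M = 6.674 × 10^-11 × 1.349 × 10^30 = 9.00323 × 10^19 m³/s²
a = 91.5 Gm = 9.15 × 10^10 m
a³ = 7.66061 × 10^32 m³
T = 2π √(a³/GM) = 2π √((7.66061 × 10^32) / (9.00323 × 10^19)) = 2π × 2.91697 × 10^6 s
T = 1.83279 × 10^7 s ≈ 212.1 days

Final answer: 212.1 days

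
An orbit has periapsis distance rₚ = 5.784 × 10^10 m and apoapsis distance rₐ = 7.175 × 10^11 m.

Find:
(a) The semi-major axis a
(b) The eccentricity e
rₚ = 5.784 × 10^10 m
rₐ = 7.175 × 10^11 m
(a) a = (rₚ + rₐ)/2 = 3.8767 × 10^11 m ≈ 3.877 × 10^11 m
(b) e = (rₐ − rₚ)/(rₐ + rₚ) = (6.5966 × 10^11) / (7.7534 × 10^11) = 0.850801

Final answer:
(a) a = 3.877 × 10^11 m
(b) e = 0.8508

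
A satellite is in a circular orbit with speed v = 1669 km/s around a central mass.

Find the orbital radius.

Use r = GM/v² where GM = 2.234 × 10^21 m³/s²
v = 1669 km/s = 1.669 × 10^6 m/s
GM = 2.234 × 10^21 m³/s²
v² = 2.78556 × 10^12 m²/s²
r = GM/v² = (2.234 × 10^21) / (2.78556 × 10^12) = 8.01993 × 10^8 m ≈ 802 Mm

Final answer: 802 Mm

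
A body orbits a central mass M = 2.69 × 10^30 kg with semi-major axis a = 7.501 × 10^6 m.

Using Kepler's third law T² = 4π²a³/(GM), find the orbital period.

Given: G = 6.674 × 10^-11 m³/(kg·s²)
M = 2.69 × 10^30 kg
GM = G × M = 6.674 × 10^-11 × 2.69 × 10^30 = 1.79531 × 10^20 m³/s²
a = 7.501 × 10^6 m
a³ = 4.22044 × 10^20 m³
T = 2π √(a³/GM) = 2π √((4.22044 × 10^20) / (1.79531 × 10^20)) = 2π × 1.53324 s
T = 9.63362 s ≈ 9.634 seconds

Final answer: 9.634 seconds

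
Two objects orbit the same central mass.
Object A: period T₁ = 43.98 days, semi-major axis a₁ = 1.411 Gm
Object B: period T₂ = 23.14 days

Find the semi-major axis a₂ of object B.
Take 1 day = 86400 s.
T₁ = 43.98 days = 3.79987 × 10^6 s
T₂ = 23.14 days = 1.9993 × 10^6 s
a₁ = 1.411 Gm = 1.411 × 10^9 m
Kepler's third law: (T₂/T₁)² = (a₂/a₁)³  ⇒  a₂ = a₁ (T₂/T₁)^(2/3)
T₂/T₁ = 0.526148
(T₂/T₁)^(2/3) = 0.651737
a₂ = 1.411 × 10^9 m × 0.651737 = 9.196 × 10^8 m ≈ 919.6 Mm

Final answer: a₂ = 919.6 Mm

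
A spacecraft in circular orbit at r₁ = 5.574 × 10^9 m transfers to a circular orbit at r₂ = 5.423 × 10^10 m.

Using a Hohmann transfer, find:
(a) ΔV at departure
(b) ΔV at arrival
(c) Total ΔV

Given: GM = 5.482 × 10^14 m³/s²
r₁ = 5.574 × 10^9 m
r₂ = 5.423 × 10^10 m
GM = 5.482 × 10^14 m³/s²
Transfer ellipse: a_t = (r₁ + r₂)/2 = 2.9902 × 10^10 m
Circular speed at r₁: v₁ = √(GM/r₁) = 313.607 m/s
Transfer speed at r₁ (periapsis): v₁ₜ = √(GM(2/r₁ − 1/a_t)) = 422.334 m/s
(a) ΔV₁ = v₁ₜ − v₁ = 108.726 m/s ≈ 108.7 m/s
Circular speed at r₂: v₂ = √(GM/r₂) = 100.543 m/s
Transfer speed at r₂ (apoapsis): v₂ₜ = √(GM(2/r₂ − 1/a_t)) = 43.4093 m/s
(b) ΔV₂ = v₂ − v₂ₜ = 57.1332 m/s ≈ 57.13 m/s
(c) ΔV_total = ΔV₁ + ΔV₂ = 165.86 m/s ≈ 165.9 m/s

Final answer:
(a) ΔV₁ = 108.7 m/s
(b) ΔV₂ = 57.13 m/s
(c) ΔV_total = 165.9 m/s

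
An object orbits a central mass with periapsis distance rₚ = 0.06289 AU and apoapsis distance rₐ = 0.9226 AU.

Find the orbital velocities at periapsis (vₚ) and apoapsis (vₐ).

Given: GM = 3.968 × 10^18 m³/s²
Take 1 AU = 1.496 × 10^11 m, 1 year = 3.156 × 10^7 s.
rₚ = 0.06289 AU = 9.40834 × 10^9 m
rₐ = 0.9226 AU = 1.38021 × 10^11 m
GM = 3.968 × 10^18 m³/s²
a = (rₚ + rₐ)/2 = 7.37147 × 10^10 m
Vis-viva: v² = GM (2/r − 1/a)
vₚ² = 3.968 × 10^18 × (2.12577 × 10^-10 − 1.35658 × 10^-11) = 7.89677 × 10^8 m²/s²
vₚ = 28101.2 m/s ≈ 5.928 AU/year
vₐ² = 3.968 × 10^18 × (1.44906 × 10^-11 − 1.35658 × 10^-11) = 3.66932 × 10^6 m²/s²
vₐ = 1915.55 m/s ≈ 0.4041 AU/year

Final answer: vₚ = 5.928 AU/year, vₐ = 0.4041 AU/year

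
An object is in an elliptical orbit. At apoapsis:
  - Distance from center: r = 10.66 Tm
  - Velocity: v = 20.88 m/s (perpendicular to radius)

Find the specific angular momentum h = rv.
r = 10.66 Tm = 1.066 × 10^13 m
v = 20.88 m/s
h = rv = 1.066 × 10^13 × 20.88 = 2.22581 × 10^14 m²/s ≈ 2.226 × 10^14 m²/s

Final answer: h = 2.226 × 10^14 m²/s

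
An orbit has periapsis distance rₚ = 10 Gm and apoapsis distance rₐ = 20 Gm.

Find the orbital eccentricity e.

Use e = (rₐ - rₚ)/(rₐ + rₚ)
rₚ = 10 Gm = 1 × 10^10 m
rₐ = 20 Gm = 2 × 10^10 m
rₐ − rₚ = 1 × 10^10 m
rₐ + rₚ = 3 × 10^10 m
e = (rₐ − rₚ)/(rₐ + rₚ) = 0.333333

Final answer: e = 0.3333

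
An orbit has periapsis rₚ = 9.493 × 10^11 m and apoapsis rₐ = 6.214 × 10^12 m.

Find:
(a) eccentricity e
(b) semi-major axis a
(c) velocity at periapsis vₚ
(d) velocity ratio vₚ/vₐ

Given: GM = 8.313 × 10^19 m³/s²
rₚ = 9.493 × 10^11 m
rₐ = 6.214 × 10^12 m
GM = 8.313 × 10^19 m³/s²
a = (rₚ + rₐ)/2 = 3.58165 × 10^12 m
e = (rₐ − rₚ)/(rₐ + rₚ) = (5.2647 × 10^12) / (7.1633 × 10^12) = 0.734955
(a) e = 0.734955 ≈ 0.735
(b) a = 3.58165 × 10^12 m ≈ 3.582 × 10^12 m
(c) vₚ² = GM (2/rₚ − 1/a) = 8.313 × 10^19 × (2.10682 × 10^-12 − 2.79201 × 10^-13) = 1.5193 × 10^8 m²/s²;  vₚ = 12326 m/s ≈ 12.33 km/s
(d) vₚ/vₐ = rₐ/rₚ (angular momentum) = (6.214 × 10^12) / (9.493 × 10^11) = 6.54588 ≈ 6.546

Final answer:
(a) eccentricity e = 0.735
(b) semi-major axis a = 3.582 × 10^12 m
(c) velocity at periapsis vₚ = 12.33 km/s
(d) velocity ratio vₚ/vₐ = 6.546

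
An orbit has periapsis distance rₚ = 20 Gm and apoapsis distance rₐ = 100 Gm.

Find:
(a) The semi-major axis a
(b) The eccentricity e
rₚ = 20 Gm = 2 × 10^10 m
rₐ = 100 Gm = 1 × 10^11 m
(a) a = (rₚ + rₐ)/2 = 6 × 10^10 m ≈ 60 Gm
(b) e = (rₐ − rₚ)/(rₐ + rₚ) = (8 × 10^10) / (1.2 × 10^11) = 0.666667

Final answer:
(a) a = 60 Gm
(b) e = 0.6667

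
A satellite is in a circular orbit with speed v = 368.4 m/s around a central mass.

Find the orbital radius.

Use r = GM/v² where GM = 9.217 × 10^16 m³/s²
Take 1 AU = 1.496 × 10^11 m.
v = 368.4 m/s
GM = 9.217 × 10^16 m³/s²
v² = 135719 m²/s²
r = GM/v² = (9.217 × 10^16) / 135719 = 6.79126 × 10^11 m ≈ 4.54 AU

Final answer: 4.54 AU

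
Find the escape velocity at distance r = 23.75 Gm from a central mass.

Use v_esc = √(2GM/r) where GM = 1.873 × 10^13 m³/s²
r = 23.75 Gm = 2.375 × 10^10 m
GM = 1.873 × 10^13 m³/s²
2GM/r = 2 × (1.873 × 10^13) / (2.375 × 10^10) = 1577.26 m²/s²
v_esc = √(2GM/r) = 39.7148 m/s ≈ 39.71 m/s

Final answer: 39.71 m/s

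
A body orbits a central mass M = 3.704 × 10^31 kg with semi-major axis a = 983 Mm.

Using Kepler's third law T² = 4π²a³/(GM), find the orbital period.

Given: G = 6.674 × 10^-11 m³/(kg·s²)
M = 3.704 × 10^31 kg
GM = G × M = 6.674 × 10^-11 × 3.704 × 10^31 = 2.47205 × 10^21 m³/s²
a = 983 Mm = 9.83 × 10^8 m
a³ = 9.49862 × 10^26 m³
T = 2π √(a³/GM) = 2π √((9.49862 × 10^26) / (2.47205 × 10^21)) = 2π × 619.872 s
T = 3894.77 s ≈ 1.082 hours

Final answer: 1.082 hours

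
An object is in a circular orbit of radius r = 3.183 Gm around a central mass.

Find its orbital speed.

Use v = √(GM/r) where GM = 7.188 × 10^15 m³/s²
r = 3.183 Gm = 3.183 × 10^9 m
GM = 7.188 × 10^15 m³/s²
GM/r = (7.188 × 10^15) / (3.183 × 10^9) = 2.25825 × 10^6 m²/s²
v = √(GM/r) = 1502.75 m/s ≈ 1.503 km/s

Final answer: 1.503 km/s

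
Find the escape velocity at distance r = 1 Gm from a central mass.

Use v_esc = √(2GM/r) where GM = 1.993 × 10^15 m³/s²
r = 1 Gm = 1 × 10^9 m
GM = 1.993 × 10^15 m³/s²
2GM/r = 2 × (1.993 × 10^15) / (1 × 10^9) = 3.986 × 10^6 m²/s²
v_esc = √(2GM/r) = 1996.5 m/s ≈ 1.996 km/s

Final answer: 1.996 km/s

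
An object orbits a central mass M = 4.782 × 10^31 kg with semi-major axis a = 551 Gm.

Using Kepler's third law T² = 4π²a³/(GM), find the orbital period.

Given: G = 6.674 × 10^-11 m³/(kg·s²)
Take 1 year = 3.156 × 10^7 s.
M = 4.782 × 10^31 kg
GM = G × M = 6.674 × 10^-11 × 4.782 × 10^31 = 3.19151 × 10^21 m³/s²
a = 551 Gm = 5.51 × 10^11 m
a³ = 1.67284 × 10^35 m³
T = 2π √(a³/GM) = 2π √((1.67284 × 10^35) / (3.19151 × 10^21)) = 2π × 7.23985 × 10^6 s
T = 4.54893 × 10^7 s ≈ 1.441 years

Final answer: 1.441 years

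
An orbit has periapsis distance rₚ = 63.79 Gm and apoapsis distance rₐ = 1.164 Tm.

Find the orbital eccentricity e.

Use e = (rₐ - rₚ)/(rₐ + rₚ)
rₚ = 63.79 Gm = 6.379 × 10^10 m
rₐ = 1.164 Tm = 1.164 × 10^12 m
rₐ − rₚ = 1.10021 × 10^12 m
rₐ + rₚ = 1.22779 × 10^12 m
e = (rₐ − rₚ)/(rₐ + rₚ) = 0.89609

Final answer: e = 0.8961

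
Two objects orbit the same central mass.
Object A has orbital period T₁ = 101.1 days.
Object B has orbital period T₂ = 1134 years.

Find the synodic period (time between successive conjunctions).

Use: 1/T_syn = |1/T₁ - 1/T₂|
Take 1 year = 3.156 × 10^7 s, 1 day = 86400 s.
T₁ = 101.1 days = 8.73504 × 10^6 s
T₂ = 1134 years = 3.5789 × 10^10 s
1/T₁ = 1.14481 × 10^-7 s⁻¹
1/T₂ = 2.79415 × 10^-11 s⁻¹
|1/T₁ − 1/T₂| = 1.14454 × 10^-7 s⁻¹
T_syn = 1 / |1/T₁ − 1/T₂| = 8.73717 × 10^6 s ≈ 101.1 days

Final answer: T_syn = 101.1 days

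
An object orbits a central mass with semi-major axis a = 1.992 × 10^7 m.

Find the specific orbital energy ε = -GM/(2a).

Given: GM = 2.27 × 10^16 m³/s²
a = 1.992 × 10^7 m
GM = 2.27 × 10^16 m³/s²
2a = 3.984 × 10^7 m
ε = −GM/(2a) = -5.69779 × 10^8 J/kg ≈ -569.8 MJ/kg

Final answer: -569.8 MJ/kg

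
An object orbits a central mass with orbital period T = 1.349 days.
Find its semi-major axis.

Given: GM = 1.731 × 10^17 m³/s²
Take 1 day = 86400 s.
T = 1.349 days = 116554 s
GM = 1.731 × 10^17 m³/s²
Kepler's third law: a³ = GM T² / (4π²)
T² = 1.35847 × 10^10 s²
a³ = (1.731 × 10^17) × (1.35847 × 10^10) / (4π²) = 5.95647 × 10^25 m³
a = (a³)^(1/3) = 3.90538 × 10^8 m ≈ 3.905 × 10^8 m

Final answer: 3.905 × 10^8 m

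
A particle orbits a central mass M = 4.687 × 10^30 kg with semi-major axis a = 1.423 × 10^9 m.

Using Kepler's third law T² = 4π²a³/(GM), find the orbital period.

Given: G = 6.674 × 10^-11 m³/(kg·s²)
M = 4.687 × 10^30 kg
GM = G × M = 6.674 × 10^-11 × 4.687 × 10^30 = 3.1281 × 10^20 m³/s²
a = 1.423 × 10^9 m
a³ = 2.88147 × 10^27 m³
T = 2π √(a³/GM) = 2π √((2.88147 × 10^27) / (3.1281 × 10^20)) = 2π × 3035.06 s
T = 19069.8 s ≈ 5.297 hours

Final answer: 5.297 hours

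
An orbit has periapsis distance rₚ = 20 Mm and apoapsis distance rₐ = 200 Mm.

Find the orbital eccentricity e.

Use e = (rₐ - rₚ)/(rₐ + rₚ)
rₚ = 20 Mm = 2 × 10^7 m
rₐ = 200 Mm = 2 × 10^8 m
rₐ − rₚ = 1.8 × 10^8 m
rₐ + rₚ = 2.2 × 10^8 m
e = (rₐ − rₚ)/(rₐ + rₚ) = 0.818182

Final answer: e = 0.8182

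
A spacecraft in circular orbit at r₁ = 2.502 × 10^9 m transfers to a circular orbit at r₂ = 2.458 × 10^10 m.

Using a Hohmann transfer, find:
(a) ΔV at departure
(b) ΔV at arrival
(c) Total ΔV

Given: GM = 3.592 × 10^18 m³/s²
r₁ = 2.502 × 10^9 m
r₂ = 2.458 × 10^10 m
GM = 3.592 × 10^18 m³/s²
Transfer ellipse: a_t = (r₁ + r₂)/2 = 1.3541 × 10^10 m
Circular speed at r₁: v₁ = √(GM/r₁) = 37890 m/s
Transfer speed at r₁ (periapsis): v₁ₜ = √(GM(2/r₁ − 1/a_t)) = 51049.3 m/s
(a) ΔV₁ = v₁ₜ − v₁ = 13159.3 m/s ≈ 13.16 km/s
Circular speed at r₂: v₂ = √(GM/r₂) = 12088.6 m/s
Transfer speed at r₂ (apoapsis): v₂ₜ = √(GM(2/r₂ − 1/a_t)) = 5196.32 m/s
(b) ΔV₂ = v₂ − v₂ₜ = 6892.32 m/s ≈ 6.892 km/s
(c) ΔV_total = ΔV₁ + ΔV₂ = 20051.7 m/s ≈ 20.05 km/s

Final answer:
(a) ΔV₁ = 13.16 km/s
(b) ΔV₂ = 6.892 km/s
(c) ΔV_total = 20.05 km/s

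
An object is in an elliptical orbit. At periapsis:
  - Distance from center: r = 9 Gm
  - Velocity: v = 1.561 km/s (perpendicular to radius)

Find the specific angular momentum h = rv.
r = 9 Gm = 9 × 10^9 m
v = 1.561 km/s = 1561 m/s
h = rv = 9 × 10^9 × 1561 = 1.4049 × 10^13 m²/s ≈ 1.405 × 10^13 m²/s

Final answer: h = 1.405 × 10^13 m²/s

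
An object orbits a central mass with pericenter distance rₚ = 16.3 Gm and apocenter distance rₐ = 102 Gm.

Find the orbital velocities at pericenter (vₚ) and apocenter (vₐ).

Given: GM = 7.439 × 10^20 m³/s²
rₚ = 16.3 Gm = 1.63 × 10^10 m
rₐ = 102 Gm = 1.02 × 10^11 m
GM = 7.439 × 10^20 m³/s²
a = (rₚ + rₐ)/2 = 5.915 × 10^10 m
Vis-viva: v² = GM (2/r − 1/a)
vₚ² = 7.439 × 10^20 × (1.22699 × 10^-10 − 1.69062 × 10^-11) = 7.86996 × 10^10 m²/s²
vₚ = 280534 m/s ≈ 280.5 km/s
vₐ² = 7.439 × 10^20 × (1.96078 × 10^-11 − 1.69062 × 10^-11) = 2.00977 × 10^9 m²/s²
vₐ = 44830.5 m/s ≈ 44.83 km/s

Final answer: vₚ = 280.5 km/s, vₐ = 44.83 km/s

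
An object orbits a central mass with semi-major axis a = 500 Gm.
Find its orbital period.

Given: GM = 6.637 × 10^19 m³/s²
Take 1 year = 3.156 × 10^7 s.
a = 500 Gm = 5 × 10^11 m
GM = 6.637 × 10^19 m³/s²
a³ = 1.25 × 10^35 m³
T = 2π √(a³/GM) = 2π √((1.25 × 10^35) / (6.637 × 10^19)) = 2π × 4.33979 × 10^7 s
T = 2.72677 × 10^8 s ≈ 8.64 years

Final answer: 8.64 years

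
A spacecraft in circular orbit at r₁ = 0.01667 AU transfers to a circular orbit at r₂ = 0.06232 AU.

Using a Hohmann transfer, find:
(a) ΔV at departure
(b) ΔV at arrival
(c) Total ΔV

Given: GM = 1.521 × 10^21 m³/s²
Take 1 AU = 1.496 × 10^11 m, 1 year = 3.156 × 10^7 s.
r₁ = 0.01667 AU = 2.49383 × 10^9 m
r₂ = 0.06232 AU = 9.32307 × 10^9 m
GM = 1.521 × 10^21 m³/s²
Transfer ellipse: a_t = (r₁ + r₂)/2 = 5.90845 × 10^9 m
Circular speed at r₁: v₁ = √(GM/r₁) = 780964 m/s
Transfer speed at r₁ (periapsis): v₁ₜ = √(GM(2/r₁ − 1/a_t)) = 981011 m/s
(a) ΔV₁ = v₁ₜ − v₁ = 200047 m/s ≈ 42.2 AU/year
Circular speed at r₂: v₂ = √(GM/r₂) = 403910 m/s
Transfer speed at r₂ (apoapsis): v₂ₜ = √(GM(2/r₂ − 1/a_t)) = 262411 m/s
(b) ΔV₂ = v₂ − v₂ₜ = 141500 m/s ≈ 29.85 AU/year
(c) ΔV_total = ΔV₁ + ΔV₂ = 341546 m/s ≈ 72.05 AU/year

Final answer:
(a) ΔV₁ = 42.2 AU/year
(b) ΔV₂ = 29.85 AU/year
(c) ΔV_total = 72.05 AU/year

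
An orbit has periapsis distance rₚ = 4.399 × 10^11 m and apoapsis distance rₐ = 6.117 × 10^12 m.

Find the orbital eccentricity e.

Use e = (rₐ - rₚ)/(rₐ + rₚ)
rₚ = 4.399 × 10^11 m
rₐ = 6.117 × 10^12 m
rₐ − rₚ = 5.6771 × 10^12 m
rₐ + rₚ = 6.5569 × 10^12 m
e = (rₐ − rₚ)/(rₐ + rₚ) = 0.865821

Final answer: e = 0.8658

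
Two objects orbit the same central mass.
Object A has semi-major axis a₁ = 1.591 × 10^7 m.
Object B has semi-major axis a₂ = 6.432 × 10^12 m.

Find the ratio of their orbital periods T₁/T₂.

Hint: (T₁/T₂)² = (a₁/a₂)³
a₁ = 1.591 × 10^7 m
a₂ = 6.432 × 10^12 m
a₁/a₂ = 2.47357 × 10^-6
T₁/T₂ = (a₁/a₂)^(3/2) = (2.47357 × 10^-6)^1.5 = 3.89033 × 10^-9

Final answer: T₁/T₂ = 3.89 × 10^-9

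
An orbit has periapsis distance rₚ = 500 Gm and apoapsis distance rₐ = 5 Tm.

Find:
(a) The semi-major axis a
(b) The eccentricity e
rₚ = 500 Gm = 5 × 10^11 m
rₐ = 5 Tm = 5 × 10^12 m
(a) a = (rₚ + rₐ)/2 = 2.75 × 10^12 m ≈ 2.75 Tm
(b) e = (rₐ − rₚ)/(rₐ + rₚ) = (4.5 × 10^12) / (5.5 × 10^12) = 0.818182

Final answer:
(a) a = 2.75 Tm
(b) e = 0.8182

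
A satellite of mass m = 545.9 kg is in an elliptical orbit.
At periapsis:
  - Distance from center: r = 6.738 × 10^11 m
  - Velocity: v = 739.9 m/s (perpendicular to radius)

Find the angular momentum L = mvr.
r = 6.738 × 10^11 m
v = 739.9 m/s
vr = 739.9 × 6.738 × 10^11 = 4.98545 × 10^14 m²/s
L = m × vr = 545.9 × 4.98545 × 10^14 = 2.72156 × 10^17 kg·m²/s ≈ 2.722 × 10^17 kg·m²/s

Final answer: L = 2.722 × 10^17 kg·m²/s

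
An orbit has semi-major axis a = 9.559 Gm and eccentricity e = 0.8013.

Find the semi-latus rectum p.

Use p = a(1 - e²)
a = 9.559 Gm = 9.559 × 10^9 m
e = 0.8013,  e² = 0.642082,  1 − e² = 0.357918
p = a(1 − e²) = 9.559 × 10^9 m × 0.357918 = 3.42134 × 10^9 m ≈ 3.421 Gm

Final answer: p = 3.421 Gm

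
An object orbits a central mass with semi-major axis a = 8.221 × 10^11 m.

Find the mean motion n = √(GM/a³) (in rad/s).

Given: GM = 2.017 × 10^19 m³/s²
a = 8.221 × 10^11 m
GM = 2.017 × 10^19 m³/s²
a³ = 5.55615 × 10^35 m³
GM/a³ = (2.017 × 10^19) / (5.55615 × 10^35) = 3.63021 × 10^-17 s⁻²
n = √(GM/a³) = 6.02512 × 10^-9 rad/s ≈ 6.025 × 10^-9 rad/s

Final answer: n = 6.025 × 10^-9 rad/s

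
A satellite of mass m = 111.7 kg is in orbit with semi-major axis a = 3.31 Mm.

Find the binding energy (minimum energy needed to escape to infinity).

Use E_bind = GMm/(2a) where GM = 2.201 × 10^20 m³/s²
a = 3.31 Mm = 3.31 × 10^6 m
GM = 2.201 × 10^20 m³/s²
m = 111.7 kg
GMm = 2.201 × 10^20 × 111.7 = 2.45852 × 10^22 m³·kg/s²
2a = 6.62 × 10^6 m
E_bind = GMm/(2a) = 3.71377 × 10^15 J ≈ 3.714 PJ

Final answer: 3.714 PJ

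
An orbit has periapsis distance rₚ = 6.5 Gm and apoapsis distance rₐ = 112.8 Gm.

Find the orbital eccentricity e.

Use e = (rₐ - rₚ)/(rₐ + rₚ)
rₚ = 6.5 Gm = 6.5 × 10^9 m
rₐ = 112.8 Gm = 1.128 × 10^11 m
rₐ − rₚ = 1.063 × 10^11 m
rₐ + rₚ = 1.193 × 10^11 m
e = (rₐ − rₚ)/(rₐ + rₚ) = 0.891031

Final answer: e = 0.891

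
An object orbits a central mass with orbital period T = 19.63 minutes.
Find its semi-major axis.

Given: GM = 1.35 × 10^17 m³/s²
T = 19.63 minutes = 1177.8 s
GM = 1.35 × 10^17 m³/s²
Kepler's third law: a³ = GM T² / (4π²)
T² = 1.38721 × 10^6 s²
a³ = (1.35 × 10^17) × (1.38721 × 10^6) / (4π²) = 4.7437 × 10^21 m³
a = (a³)^(1/3) = 1.68024 × 10^7 m ≈ 16.8 Mm

Final answer: 16.8 Mm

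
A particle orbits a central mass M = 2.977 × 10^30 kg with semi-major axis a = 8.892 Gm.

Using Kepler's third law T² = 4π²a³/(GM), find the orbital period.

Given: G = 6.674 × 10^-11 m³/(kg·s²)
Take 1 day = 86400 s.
M = 2.977 × 10^30 kg
GM = G × M = 6.674 × 10^-11 × 2.977 × 10^30 = 1.98685 × 10^20 m³/s²
a = 8.892 Gm = 8.892 × 10^9 m
a³ = 7.0307 × 10^29 m³
T = 2π √(a³/GM) = 2π √((7.0307 × 10^29) / (1.98685 × 10^20)) = 2π × 59486.3 s
T = 373763 s ≈ 4.326 days

Final answer: 4.326 days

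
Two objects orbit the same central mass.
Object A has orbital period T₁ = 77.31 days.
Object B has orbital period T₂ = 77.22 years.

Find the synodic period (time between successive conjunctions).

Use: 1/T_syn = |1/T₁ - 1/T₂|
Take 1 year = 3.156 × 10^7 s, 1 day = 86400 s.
T₁ = 77.31 days = 6.67958 × 10^6 s
T₂ = 77.22 years = 2.43706 × 10^9 s
1/T₁ = 1.4971 × 10^-7 s⁻¹
1/T₂ = 4.1033 × 10^-10 s⁻¹
|1/T₁ − 1/T₂| = 1.493 × 10^-7 s⁻¹
T_syn = 1 / |1/T₁ − 1/T₂| = 6.69794 × 10^6 s ≈ 77.52 days

Final answer: T_syn = 77.52 days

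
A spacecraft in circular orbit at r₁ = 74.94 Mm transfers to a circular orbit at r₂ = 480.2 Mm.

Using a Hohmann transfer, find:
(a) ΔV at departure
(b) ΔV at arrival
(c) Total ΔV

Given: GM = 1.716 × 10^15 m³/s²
r₁ = 74.94 Mm = 7.494 × 10^7 m
r₂ = 480.2 Mm = 4.802 × 10^8 m
GM = 1.716 × 10^15 m³/s²
Transfer ellipse: a_t = (r₁ + r₂)/2 = 2.7757 × 10^8 m
Circular speed at r₁: v₁ = √(GM/r₁) = 4785.22 m/s
Transfer speed at r₁ (periapsis): v₁ₜ = √(GM(2/r₁ − 1/a_t)) = 6294 m/s
(a) ΔV₁ = v₁ₜ − v₁ = 1508.78 m/s ≈ 1.509 km/s
Circular speed at r₂: v₂ = √(GM/r₂) = 1890.37 m/s
Transfer speed at r₂ (apoapsis): v₂ₜ = √(GM(2/r₂ − 1/a_t)) = 982.241 m/s
(b) ΔV₂ = v₂ − v₂ₜ = 908.132 m/s ≈ 908.1 m/s
(c) ΔV_total = ΔV₁ + ΔV₂ = 2416.91 m/s ≈ 2.417 km/s

Final answer:
(a) ΔV₁ = 1.509 km/s
(b) ΔV₂ = 908.1 m/s
(c) ΔV_total = 2.417 km/s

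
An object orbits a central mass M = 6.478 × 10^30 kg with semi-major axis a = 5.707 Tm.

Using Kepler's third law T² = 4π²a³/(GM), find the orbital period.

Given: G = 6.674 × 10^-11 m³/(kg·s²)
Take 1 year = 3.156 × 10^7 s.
M = 6.478 × 10^30 kg
GM = G × M = 6.674 × 10^-11 × 6.478 × 10^30 = 4.32342 × 10^20 m³/s²
a = 5.707 Tm = 5.707 × 10^12 m
a³ = 1.85876 × 10^38 m³
T = 2π √(a³/GM) = 2π √((1.85876 × 10^38) / (4.32342 × 10^20)) = 2π × 6.5569 × 10^8 s
T = 4.11982 × 10^9 s ≈ 130.5 years

Final answer: 130.5 years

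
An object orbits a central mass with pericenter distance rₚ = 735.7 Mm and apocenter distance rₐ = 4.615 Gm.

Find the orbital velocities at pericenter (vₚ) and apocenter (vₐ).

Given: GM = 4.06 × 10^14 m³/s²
rₚ = 735.7 Mm = 7.357 × 10^8 m
rₐ = 4.615 Gm = 4.615 × 10^9 m
GM = 4.06 × 10^14 m³/s²
a = (rₚ + rₐ)/2 = 2.67535 × 10^9 m
Vis-viva: v² = GM (2/r − 1/a)
vₚ² = 4.06 × 10^14 × (2.7185 × 10^-9 − 3.73783 × 10^-10) = 951955 m²/s²
vₚ = 975.682 m/s ≈ 975.7 m/s
vₐ² = 4.06 × 10^14 × (4.33369 × 10^-10 − 3.73783 × 10^-10) = 24192.2 m²/s²
vₐ = 155.538 m/s ≈ 155.5 m/s

Final answer: vₚ = 975.7 m/s, vₐ = 155.5 m/s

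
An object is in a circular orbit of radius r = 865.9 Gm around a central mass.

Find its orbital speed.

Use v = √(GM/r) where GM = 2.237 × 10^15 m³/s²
r = 865.9 Gm = 8.659 × 10^11 m
GM = 2.237 × 10^15 m³/s²
GM/r = (2.237 × 10^15) / (8.659 × 10^11) = 2583.44 m²/s²
v = √(GM/r) = 50.8275 m/s ≈ 50.83 m/s

Final answer: 50.83 m/s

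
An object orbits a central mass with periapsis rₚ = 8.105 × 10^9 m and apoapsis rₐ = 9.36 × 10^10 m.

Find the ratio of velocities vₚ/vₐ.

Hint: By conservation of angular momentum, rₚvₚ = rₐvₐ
rₚ = 8.105 × 10^9 m
rₐ = 9.36 × 10^10 m
rₚvₚ = rₐvₐ  ⇒  vₚ/vₐ = rₐ/rₚ
vₚ/vₐ = (9.36 × 10^10) / (8.105 × 10^9) = 11.5484

Final answer: vₚ/vₐ = 11.55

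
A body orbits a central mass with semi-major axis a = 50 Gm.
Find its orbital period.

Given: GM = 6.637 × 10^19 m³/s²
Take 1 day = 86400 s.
a = 50 Gm = 5 × 10^10 m
GM = 6.637 × 10^19 m³/s²
a³ = 1.25 × 10^32 m³
T = 2π √(a³/GM) = 2π √((1.25 × 10^32) / (6.637 × 10^19)) = 2π × 1.37236 × 10^6 s
T = 8.62281 × 10^6 s ≈ 99.8 days

Final answer: 99.8 days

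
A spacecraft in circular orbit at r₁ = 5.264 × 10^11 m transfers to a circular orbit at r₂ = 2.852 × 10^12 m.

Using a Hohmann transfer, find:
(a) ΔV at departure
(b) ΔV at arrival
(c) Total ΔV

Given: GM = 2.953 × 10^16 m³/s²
r₁ = 5.264 × 10^11 m
r₂ = 2.852 × 10^12 m
GM = 2.953 × 10^16 m³/s²
Transfer ellipse: a_t = (r₁ + r₂)/2 = 1.6892 × 10^12 m
Circular speed at r₁: v₁ = √(GM/r₁) = 236.85 m/s
Transfer speed at r₁ (periapsis): v₁ₜ = √(GM(2/r₁ − 1/a_t)) = 307.757 m/s
(a) ΔV₁ = v₁ₜ − v₁ = 70.9068 m/s ≈ 70.91 m/s
Circular speed at r₂: v₂ = √(GM/r₂) = 101.755 m/s
Transfer speed at r₂ (apoapsis): v₂ₜ = √(GM(2/r₂ − 1/a_t)) = 56.8034 m/s
(b) ΔV₂ = v₂ − v₂ₜ = 44.9519 m/s ≈ 44.95 m/s
(c) ΔV_total = ΔV₁ + ΔV₂ = 115.859 m/s ≈ 115.9 m/s

Final answer:
(a) ΔV₁ = 70.91 m/s
(b) ΔV₂ = 44.95 m/s
(c) ΔV_total = 115.9 m/s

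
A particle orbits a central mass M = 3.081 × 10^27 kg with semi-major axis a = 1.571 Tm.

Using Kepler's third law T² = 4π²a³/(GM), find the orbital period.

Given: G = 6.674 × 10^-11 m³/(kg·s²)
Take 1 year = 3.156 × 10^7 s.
M = 3.081 × 10^27 kg
GM = G × M = 6.674 × 10^-11 × 3.081 × 10^27 = 2.05626 × 10^17 m³/s²
a = 1.571 Tm = 1.571 × 10^12 m
a³ = 3.87729 × 10^36 m³
T = 2π √(a³/GM) = 2π √((3.87729 × 10^36) / (2.05626 × 10^17)) = 2π × 4.34236 × 10^9 s
T = 2.72838 × 10^10 s ≈ 864.5 years

Final answer: 864.5 years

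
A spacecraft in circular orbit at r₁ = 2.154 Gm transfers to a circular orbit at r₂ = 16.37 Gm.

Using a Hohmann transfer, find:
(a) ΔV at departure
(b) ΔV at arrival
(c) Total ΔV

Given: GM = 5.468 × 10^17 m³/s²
r₁ = 2.154 Gm = 2.154 × 10^9 m
r₂ = 16.37 Gm = 1.637 × 10^10 m
GM = 5.468 × 10^17 m³/s²
Transfer ellipse: a_t = (r₁ + r₂)/2 = 9.262 × 10^9 m
Circular speed at r₁: v₁ = √(GM/r₁) = 15932.8 m/s
Transfer speed at r₁ (periapsis): v₁ₜ = √(GM(2/r₁ − 1/a_t)) = 21181.8 m/s
(a) ΔV₁ = v₁ₜ − v₁ = 5249.05 m/s ≈ 5.249 km/s
Circular speed at r₂: v₂ = √(GM/r₂) = 5779.5 m/s
Transfer speed at r₂ (apoapsis): v₂ₜ = √(GM(2/r₂ − 1/a_t)) = 2787.15 m/s
(b) ΔV₂ = v₂ − v₂ₜ = 2992.35 m/s ≈ 2.992 km/s
(c) ΔV_total = ΔV₁ + ΔV₂ = 8241.39 m/s ≈ 8.241 km/s

Final answer:
(a) ΔV₁ = 5.249 km/s
(b) ΔV₂ = 2.992 km/s
(c) ΔV_total = 8.241 km/s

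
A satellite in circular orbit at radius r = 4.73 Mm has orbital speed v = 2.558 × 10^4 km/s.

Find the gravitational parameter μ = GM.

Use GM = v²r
r = 4.73 Mm = 4.73 × 10^6 m
v = 2.558 × 10^4 km/s = 2.558 × 10^7 m/s
v² = 6.54336 × 10^14 m²/s²
GM = v²r = 6.54336 × 10^14 × 4.73 × 10^6 = 3.09501 × 10^21 m³/s²
GM ≈ 3.095 × 10^21 m³/s²

Final answer: GM = 3.095 × 10^21 m³/s²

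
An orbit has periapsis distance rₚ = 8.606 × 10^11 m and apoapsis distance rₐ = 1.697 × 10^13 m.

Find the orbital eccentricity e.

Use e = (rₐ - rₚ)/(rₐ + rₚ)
rₚ = 8.606 × 10^11 m
rₐ = 1.697 × 10^13 m
rₐ − rₚ = 1.61094 × 10^13 m
rₐ + rₚ = 1.78306 × 10^13 m
e = (rₐ − rₚ)/(rₐ + rₚ) = 0.903469

Final answer: e = 0.9035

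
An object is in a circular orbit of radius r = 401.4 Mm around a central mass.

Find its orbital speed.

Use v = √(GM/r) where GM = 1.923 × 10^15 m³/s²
r = 401.4 Mm = 4.014 × 10^8 m
GM = 1.923 × 10^15 m³/s²
GM/r = (1.923 × 10^15) / (4.014 × 10^8) = 4.79073 × 10^6 m²/s²
v = √(GM/r) = 2188.77 m/s ≈ 2.189 km/s

Final answer: 2.189 km/s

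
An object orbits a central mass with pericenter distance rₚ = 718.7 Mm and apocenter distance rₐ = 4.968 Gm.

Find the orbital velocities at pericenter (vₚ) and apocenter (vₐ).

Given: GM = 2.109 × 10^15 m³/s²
rₚ = 718.7 Mm = 7.187 × 10^8 m
rₐ = 4.968 Gm = 4.968 × 10^9 m
GM = 2.109 × 10^15 m³/s²
a = (rₚ + rₐ)/2 = 2.84335 × 10^9 m
Vis-viva: v² = GM (2/r − 1/a)
vₚ² = 2.109 × 10^15 × (2.7828 × 10^-9 − 3.51698 × 10^-10) = 5.1272 × 10^6 m²/s²
vₚ = 2264.33 m/s ≈ 2.264 km/s
vₐ² = 2.109 × 10^15 × (4.02576 × 10^-10 − 3.51698 × 10^-10) = 107303 m²/s²
vₐ = 327.572 m/s ≈ 327.6 m/s

Final answer: vₚ = 2.264 km/s, vₐ = 327.6 m/s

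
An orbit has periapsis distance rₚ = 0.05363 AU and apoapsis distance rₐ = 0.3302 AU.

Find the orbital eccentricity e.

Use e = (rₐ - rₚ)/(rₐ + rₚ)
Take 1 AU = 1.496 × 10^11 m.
rₚ = 0.05363 AU = 8.02305 × 10^9 m
rₐ = 0.3302 AU = 4.93979 × 10^10 m
rₐ − rₚ = 4.13749 × 10^10 m
rₐ + rₚ = 5.7421 × 10^10 m
e = (rₐ − rₚ)/(rₐ + rₚ) = 0.720553

Final answer: e = 0.7206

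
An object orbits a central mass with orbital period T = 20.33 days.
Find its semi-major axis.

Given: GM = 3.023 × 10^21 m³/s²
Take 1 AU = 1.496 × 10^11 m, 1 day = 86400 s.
T = 20.33 days = 1.75651 × 10^6 s
GM = 3.023 × 10^21 m³/s²
Kepler's third law: a³ = GM T² / (4π²)
T² = 3.08533 × 10^12 s²
a³ = (3.023 × 10^21) × (3.08533 × 10^12) / (4π²) = 2.36255 × 10^32 m³
a = (a³)^(1/3) = 6.18197 × 10^10 m ≈ 0.4132 AU

Final answer: 0.4132 AU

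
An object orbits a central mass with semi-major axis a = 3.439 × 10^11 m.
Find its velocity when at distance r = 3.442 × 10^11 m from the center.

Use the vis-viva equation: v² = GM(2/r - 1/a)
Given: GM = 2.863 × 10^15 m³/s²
a = 3.439 × 10^11 m
r = 3.442 × 10^11 m
GM = 2.863 × 10^15 m³/s²
2/r − 1/a = 5.81058 × 10^-12 − 2.90782 × 10^-12 = 2.90275 × 10^-12 m⁻¹
v² = GM (2/r − 1/a) = 8310.58 m²/s²
v = 91.1624 m/s ≈ 91.16 m/s

Final answer: 91.16 m/s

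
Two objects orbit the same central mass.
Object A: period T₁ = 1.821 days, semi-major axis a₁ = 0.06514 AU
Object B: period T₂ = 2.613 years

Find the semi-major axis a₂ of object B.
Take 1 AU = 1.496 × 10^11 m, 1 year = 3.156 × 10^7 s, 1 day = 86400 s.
T₁ = 1.821 days = 157334 s
T₂ = 2.613 years = 8.24663 × 10^7 s
a₁ = 0.06514 AU = 9.74494 × 10^9 m
Kepler's third law: (T₂/T₁)² = (a₂/a₁)³  ⇒  a₂ = a₁ (T₂/T₁)^(2/3)
T₂/T₁ = 524.147
(T₂/T₁)^(2/3) = 65.0083
a₂ = 9.74494 × 10^9 m × 65.0083 = 6.33502 × 10^11 m ≈ 4.235 AU

Final answer: a₂ = 4.235 AU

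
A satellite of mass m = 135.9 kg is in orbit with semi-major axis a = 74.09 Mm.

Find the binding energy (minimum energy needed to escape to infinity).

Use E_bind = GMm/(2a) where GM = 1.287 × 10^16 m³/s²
a = 74.09 Mm = 7.409 × 10^7 m
GM = 1.287 × 10^16 m³/s²
m = 135.9 kg
GMm = 1.287 × 10^16 × 135.9 = 1.74903 × 10^18 m³·kg/s²
2a = 1.4818 × 10^8 m
E_bind = GMm/(2a) = 1.18034 × 10^10 J ≈ 11.8 GJ

Final answer: 11.8 GJ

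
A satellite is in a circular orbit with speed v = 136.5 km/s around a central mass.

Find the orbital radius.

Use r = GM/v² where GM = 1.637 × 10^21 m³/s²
v = 136.5 km/s = 136500 m/s
GM = 1.637 × 10^21 m³/s²
v² = 1.86322 × 10^10 m²/s²
r = GM/v² = (1.637 × 10^21) / (1.86322 × 10^10) = 8.78584 × 10^10 m ≈ 87.86 Gm

Final answer: 87.86 Gm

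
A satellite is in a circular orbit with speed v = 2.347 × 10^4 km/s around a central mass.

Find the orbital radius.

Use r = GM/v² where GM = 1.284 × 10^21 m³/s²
v = 2.347 × 10^4 km/s = 2.347 × 10^7 m/s
GM = 1.284 × 10^21 m³/s²
v² = 5.50841 × 10^14 m²/s²
r = GM/v² = (1.284 × 10^21) / (5.50841 × 10^14) = 2.33098 × 10^6 m ≈ 2.331 Mm

Final answer: 2.331 Mm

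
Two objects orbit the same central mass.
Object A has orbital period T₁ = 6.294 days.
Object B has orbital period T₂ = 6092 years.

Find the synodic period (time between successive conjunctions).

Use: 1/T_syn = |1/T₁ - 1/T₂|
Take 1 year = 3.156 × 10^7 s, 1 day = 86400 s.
T₁ = 6.294 days = 543802 s
T₂ = 6092 years = 1.92264 × 10^11 s
1/T₁ = 1.83891 × 10^-6 s⁻¹
1/T₂ = 5.20119 × 10^-12 s⁻¹
|1/T₁ − 1/T₂| = 1.8389 × 10^-6 s⁻¹
T_syn = 1 / |1/T₁ − 1/T₂| = 543803 s ≈ 6.294 days

Final answer: T_syn = 6.294 days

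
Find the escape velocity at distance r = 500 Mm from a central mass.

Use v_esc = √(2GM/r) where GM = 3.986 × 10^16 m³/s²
r = 500 Mm = 5 × 10^8 m
GM = 3.986 × 10^16 m³/s²
2GM/r = 2 × (3.986 × 10^16) / (5 × 10^8) = 1.5944 × 10^8 m²/s²
v_esc = √(2GM/r) = 12627 m/s ≈ 12.63 km/s

Final answer: 12.63 km/s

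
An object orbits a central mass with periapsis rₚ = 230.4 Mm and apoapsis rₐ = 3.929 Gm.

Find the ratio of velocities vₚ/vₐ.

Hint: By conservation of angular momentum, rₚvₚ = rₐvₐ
rₚ = 230.4 Mm = 2.304 × 10^8 m
rₐ = 3.929 Gm = 3.929 × 10^9 m
rₚvₚ = rₐvₐ  ⇒  vₚ/vₐ = rₐ/rₚ
vₚ/vₐ = (3.929 × 10^9) / (2.304 × 10^8) = 17.053

Final answer: vₚ/vₐ = 17.05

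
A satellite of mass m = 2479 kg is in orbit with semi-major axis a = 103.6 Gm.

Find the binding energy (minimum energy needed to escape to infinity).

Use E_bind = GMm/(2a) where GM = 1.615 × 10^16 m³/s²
a = 103.6 Gm = 1.036 × 10^11 m
GM = 1.615 × 10^16 m³/s²
m = 2479 kg
GMm = 1.615 × 10^16 × 2479 = 4.00358 × 10^19 m³·kg/s²
2a = 2.072 × 10^11 m
E_bind = GMm/(2a) = 1.93223 × 10^8 J ≈ 193.2 MJ

Final answer: 193.2 MJ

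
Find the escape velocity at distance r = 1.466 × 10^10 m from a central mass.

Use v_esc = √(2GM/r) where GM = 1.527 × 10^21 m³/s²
r = 1.466 × 10^10 m
GM = 1.527 × 10^21 m³/s²
2GM/r = 2 × (1.527 × 10^21) / (1.466 × 10^10) = 2.08322 × 10^11 m²/s²
v_esc = √(2GM/r) = 456423 m/s ≈ 456.4 km/s

Final answer: 456.4 km/s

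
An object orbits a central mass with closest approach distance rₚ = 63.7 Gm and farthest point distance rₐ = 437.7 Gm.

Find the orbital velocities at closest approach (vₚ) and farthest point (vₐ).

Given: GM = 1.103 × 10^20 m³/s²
rₚ = 63.7 Gm = 6.37 × 10^10 m
rₐ = 437.7 Gm = 4.377 × 10^11 m
GM = 1.103 × 10^20 m³/s²
a = (rₚ + rₐ)/2 = 2.507 × 10^11 m
Vis-viva: v² = GM (2/r − 1/a)
vₚ² = 1.103 × 10^20 × (3.13972 × 10^-11 − 3.98883 × 10^-12) = 3.02314 × 10^9 m²/s²
vₚ = 54983.1 m/s ≈ 54.98 km/s
vₐ² = 1.103 × 10^20 × (4.56934 × 10^-12 − 3.98883 × 10^-12) = 6.40301 × 10^7 m²/s²
vₐ = 8001.88 m/s ≈ 8.002 km/s

Final answer: vₚ = 54.98 km/s, vₐ = 8.002 km/s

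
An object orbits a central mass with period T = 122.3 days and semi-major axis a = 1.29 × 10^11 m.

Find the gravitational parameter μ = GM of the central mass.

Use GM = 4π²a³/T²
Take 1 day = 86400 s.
T = 122.3 days = 1.05667 × 10^7 s
a = 1.29 × 10^11 m
a³ = 2.14669 × 10^33 m³
T² = 1.11656 × 10^14 s²
GM = 4π² × (2.14669 × 10^33) / (1.11656 × 10^14) = 7.59012 × 10^20 m³/s²
GM ≈ 7.59 × 10^20 m³/s²

Final answer: GM = 7.59 × 10^20 m³/s²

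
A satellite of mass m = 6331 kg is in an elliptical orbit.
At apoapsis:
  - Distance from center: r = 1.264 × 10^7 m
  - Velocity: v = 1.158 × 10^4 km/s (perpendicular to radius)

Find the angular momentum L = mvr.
r = 1.264 × 10^7 m
v = 1.158 × 10^4 km/s = 1.158 × 10^7 m/s
vr = 1.158 × 10^7 × 1.264 × 10^7 = 1.46371 × 10^14 m²/s
L = m × vr = 6331 × 1.46371 × 10^14 = 9.26676 × 10^17 kg·m²/s ≈ 9.267 × 10^17 kg·m²/s

Final answer: L = 9.267 × 10^17 kg·m²/s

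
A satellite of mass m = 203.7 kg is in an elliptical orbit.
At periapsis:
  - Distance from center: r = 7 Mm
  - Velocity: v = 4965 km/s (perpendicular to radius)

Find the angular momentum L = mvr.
r = 7 Mm = 7 × 10^6 m
v = 4965 km/s = 4.965 × 10^6 m/s
vr = 4.965 × 10^6 × 7 × 10^6 = 3.4755 × 10^13 m²/s
L = m × vr = 203.7 × 3.4755 × 10^13 = 7.07959 × 10^15 kg·m²/s ≈ 7.08 × 10^15 kg·m²/s

Final answer: L = 7.08 × 10^15 kg·m²/s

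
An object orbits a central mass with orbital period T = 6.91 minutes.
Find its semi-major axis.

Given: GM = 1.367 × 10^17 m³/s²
T = 6.91 minutes = 414.6 s
GM = 1.367 × 10^17 m³/s²
Kepler's third law: a³ = GM T² / (4π²)
T² = 171893 s²
a³ = (1.367 × 10^17) × 171893 / (4π²) = 5.95206 × 10^20 m³
a = (a³)^(1/3) = 8.4118 × 10^6 m ≈ 8.412 × 10^6 m

Final answer: 8.412 × 10^6 m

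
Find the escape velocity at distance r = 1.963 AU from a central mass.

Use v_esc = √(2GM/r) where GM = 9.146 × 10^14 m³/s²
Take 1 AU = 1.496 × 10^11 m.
r = 1.963 AU = 2.93665 × 10^11 m
GM = 9.146 × 10^14 m³/s²
2GM/r = 2 × (9.146 × 10^14) / (2.93665 × 10^11) = 6228.87 m²/s²
v_esc = √(2GM/r) = 78.9232 m/s ≈ 78.92 m/s

Final answer: 78.92 m/s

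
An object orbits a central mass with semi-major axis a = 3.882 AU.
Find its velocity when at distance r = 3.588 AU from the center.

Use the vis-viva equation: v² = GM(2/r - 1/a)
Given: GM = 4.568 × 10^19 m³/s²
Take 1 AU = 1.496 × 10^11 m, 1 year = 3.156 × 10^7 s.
a = 3.882 AU = 5.80747 × 10^11 m
r = 3.588 AU = 5.36765 × 10^11 m
GM = 4.568 × 10^19 m³/s²
2/r − 1/a = 3.72603 × 10^-12 − 1.72192 × 10^-12 = 2.00411 × 10^-12 m⁻¹
v² = GM (2/r − 1/a) = 9.15476 × 10^7 m²/s²
v = 9568.05 m/s ≈ 2.019 AU/year

Final answer: 2.019 AU/year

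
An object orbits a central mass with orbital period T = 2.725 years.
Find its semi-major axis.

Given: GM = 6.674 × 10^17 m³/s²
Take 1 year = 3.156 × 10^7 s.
T = 2.725 years = 8.6001 × 10^7 s
GM = 6.674 × 10^17 m³/s²
Kepler's third law: a³ = GM T² / (4π²)
T² = 7.39617 × 10^15 s²
a³ = (6.674 × 10^17) × (7.39617 × 10^15) / (4π²) = 1.25036 × 10^32 m³
a = (a³)^(1/3) = 5.00047 × 10^10 m ≈ 50 Gm

Final answer: 50 Gm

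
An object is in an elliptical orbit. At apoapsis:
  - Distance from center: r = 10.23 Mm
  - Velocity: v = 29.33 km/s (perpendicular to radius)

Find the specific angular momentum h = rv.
r = 10.23 Mm = 1.023 × 10^7 m
v = 29.33 km/s = 29330 m/s
h = rv = 1.023 × 10^7 × 29330 = 3.00046 × 10^11 m²/s ≈ 3 × 10^11 m²/s

Final answer: h = 3 × 10^11 m²/s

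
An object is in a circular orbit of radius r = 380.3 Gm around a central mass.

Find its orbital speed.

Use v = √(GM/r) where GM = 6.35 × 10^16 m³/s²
r = 380.3 Gm = 3.803 × 10^11 m
GM = 6.35 × 10^16 m³/s²
GM/r = (6.35 × 10^16) / (3.803 × 10^11) = 166973 m²/s²
v = √(GM/r) = 408.624 m/s ≈ 408.6 m/s

Final answer: 408.6 m/s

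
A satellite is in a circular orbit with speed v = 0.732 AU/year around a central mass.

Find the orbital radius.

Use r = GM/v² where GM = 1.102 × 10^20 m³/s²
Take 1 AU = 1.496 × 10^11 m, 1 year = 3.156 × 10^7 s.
v = 0.732 AU/year = 3469.81 m/s
GM = 1.102 × 10^20 m³/s²
v² = 1.20396 × 10^7 m²/s²
r = GM/v² = (1.102 × 10^20) / (1.20396 × 10^7) = 9.15314 × 10^12 m ≈ 61.18 AU

Final answer: 61.18 AU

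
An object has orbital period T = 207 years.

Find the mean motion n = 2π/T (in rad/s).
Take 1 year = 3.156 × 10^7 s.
T = 207 years = 6.53292 × 10^9 s
n = 2π / (6.53292 × 10^9 s) = 9.61773 × 10^-10 rad/s ≈ 9.618 × 10^-10 rad/s

Final answer: n = 9.618 × 10^-10 rad/s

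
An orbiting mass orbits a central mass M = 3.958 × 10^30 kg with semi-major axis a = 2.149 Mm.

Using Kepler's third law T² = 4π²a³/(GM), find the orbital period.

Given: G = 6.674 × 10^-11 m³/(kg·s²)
M = 3.958 × 10^30 kg
GM = G × M = 6.674 × 10^-11 × 3.958 × 10^30 = 2.64157 × 10^20 m³/s²
a = 2.149 Mm = 2.149 × 10^6 m
a³ = 9.92451 × 10^18 m³
T = 2π √(a³/GM) = 2π √((9.92451 × 10^18) / (2.64157 × 10^20)) = 2π × 0.193831 s
T = 1.21788 s ≈ 1.218 seconds

Final answer: 1.218 seconds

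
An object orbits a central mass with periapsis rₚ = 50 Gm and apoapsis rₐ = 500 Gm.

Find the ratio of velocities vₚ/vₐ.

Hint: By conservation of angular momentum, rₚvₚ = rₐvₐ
rₚ = 50 Gm = 5 × 10^10 m
rₐ = 500 Gm = 5 × 10^11 m
rₚvₚ = rₐvₐ  ⇒  vₚ/vₐ = rₐ/rₚ
vₚ/vₐ = (5 × 10^11) / (5 × 10^10) = 10

Final answer: vₚ/vₐ = 10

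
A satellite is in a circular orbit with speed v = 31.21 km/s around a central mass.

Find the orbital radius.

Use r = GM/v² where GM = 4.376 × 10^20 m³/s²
v = 31.21 km/s = 31210 m/s
GM = 4.376 × 10^20 m³/s²
v² = 9.74064 × 10^8 m²/s²
r = GM/v² = (4.376 × 10^20) / (9.74064 × 10^8) = 4.49252 × 10^11 m ≈ 4.493 × 10^11 m

Final answer: 4.493 × 10^11 m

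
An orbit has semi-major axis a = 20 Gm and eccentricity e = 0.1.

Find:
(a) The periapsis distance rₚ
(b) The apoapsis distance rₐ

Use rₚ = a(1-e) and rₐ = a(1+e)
a = 20 Gm = 2 × 10^10 m
e = 0.1:  1 − e = 0.9,  1 + e = 1.1
(a) rₚ = a(1 − e) = 2 × 10^10 m × 0.9 = 1.8 × 10^10 m ≈ 18 Gm
(b) rₐ = a(1 + e) = 2 × 10^10 m × 1.1 = 2.2 × 10^10 m ≈ 22 Gm

Final answer:
(a) rₚ = 18 Gm
(b) rₐ = 22 Gm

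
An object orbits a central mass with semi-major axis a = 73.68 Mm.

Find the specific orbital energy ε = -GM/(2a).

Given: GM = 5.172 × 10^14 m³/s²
a = 73.68 Mm = 7.368 × 10^7 m
GM = 5.172 × 10^14 m³/s²
2a = 1.4736 × 10^8 m
ε = −GM/(2a) = -3.50977 × 10^6 J/kg ≈ -3.51 MJ/kg

Final answer: -3.51 MJ/kg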